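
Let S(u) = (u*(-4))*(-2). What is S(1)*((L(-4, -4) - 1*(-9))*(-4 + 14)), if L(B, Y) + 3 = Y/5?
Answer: 416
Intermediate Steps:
S(u) = 8*u (S(u) = -4*u*(-2) = 8*u)
L(B, Y) = -3 + Y/5
S(1)*((L(-4, -4) - 1*(-9))*(-4 + 14)) = (8*1)*(((-3 + (⅕)*(-4)) - 1*(-9))*(-4 + 14)) = 8*(((-3 - ⅘) + 9)*10) = 8*((-19/5 + 9)*10) = 8*((26/5)*10) = 8*52 = 416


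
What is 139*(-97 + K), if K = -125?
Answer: -30858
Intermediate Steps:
139*(-97 + K) = 139*(-97 - 125) = 139*(-222) = -30858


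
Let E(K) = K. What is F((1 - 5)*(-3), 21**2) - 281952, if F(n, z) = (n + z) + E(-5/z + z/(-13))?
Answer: -1614028313/5733 ≈ -2.8153e+5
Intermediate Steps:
F(n, z) = n - 5/z + 12*z/13 (F(n, z) = (n + z) + (-5/z + z/(-13)) = (n + z) + (-5/z + z*(-1/13)) = (n + z) + (-5/z - z/13) = n - 5/z + 12*z/13)
F((1 - 5)*(-3), 21**2) - 281952 = ((1 - 5)*(-3) - 5/(21**2) + (12/13)*21**2) - 281952 = (-4*(-3) - 5/441 + (12/13)*441) - 281952 = (12 - 5*1/441 + 5292/13) - 281952 = (12 - 5/441 + 5292/13) - 281952 = 2402503/5733 - 281952 = -1614028313/5733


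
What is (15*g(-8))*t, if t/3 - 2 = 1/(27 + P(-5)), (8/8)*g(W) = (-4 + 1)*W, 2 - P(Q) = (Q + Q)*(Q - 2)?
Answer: 87480/41 ≈ 2133.7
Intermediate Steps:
P(Q) = 2 - 2*Q*(-2 + Q) (P(Q) = 2 - (Q + Q)*(Q - 2) = 2 - 2*Q*(-2 + Q))
g(W) = -3*W (g(W) = (-4 + 1)*W = -3*W)
t = 243/41 (t = 6 + 3/(27 + (2 - 2*(-5)**2 + 4*(-5))) = 6 + 3/(27 + (2 - 2*25 - 20)) = 6 + 3/(27 + (2 - 50 - 20)) = 6 + 3/(27 - 68) = 6 + 3/(-41) = 6 + 3*(-1/41) = 6 - 3/41 = 243/41 ≈ 5.9268)
(15*g(-8))*t = (15*(-3*(-8)))*(243/41) = (15*24)*(243/41) = 360*(243/41) = 87480/41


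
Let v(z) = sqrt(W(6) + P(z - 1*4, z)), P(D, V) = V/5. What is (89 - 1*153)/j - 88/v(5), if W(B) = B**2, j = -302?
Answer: 32/151 - 88*sqrt(37)/37 ≈ -14.255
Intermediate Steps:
P(D, V) = V/5 (P(D, V) = V*(1/5) = V/5)
v(z) = sqrt(36 + z/5) (v(z) = sqrt(6**2 + z/5) = sqrt(36 + z/5))
(89 - 1*153)/j - 88/v(5) = (89 - 1*153)/(-302) - 88*5/sqrt(900 + 5*5) = (89 - 153)*(-1/302) - 88*5/sqrt(900 + 25) = -64*(-1/302) - 88*sqrt(37)/37 = 32/151 - 88*sqrt(37)/37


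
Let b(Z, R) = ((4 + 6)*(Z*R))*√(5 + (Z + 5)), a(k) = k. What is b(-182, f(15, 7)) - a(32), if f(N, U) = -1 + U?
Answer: -32 - 21840*I*√43 ≈ -32.0 - 1.4321e+5*I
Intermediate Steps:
b(Z, R) = 10*R*Z*√(10 + Z) (b(Z, R) = (10*(R*Z))*√(5 + (5 + Z)) = (10*R*Z)*√(10 + Z) = 10*R*Z*√(10 + Z))
b(-182, f(15, 7)) - a(32) = 10*(-1 + 7)*(-182)*√(10 - 182) - 1*32 = 10*6*(-182)*√(-172) - 32 = 10*6*(-182)*(2*I*√43) - 32 = -21840*I*√43 - 32 = -32 - 21840*I*√43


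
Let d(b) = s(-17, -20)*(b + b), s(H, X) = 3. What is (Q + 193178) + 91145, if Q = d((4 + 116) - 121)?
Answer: 284317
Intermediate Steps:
d(b) = 6*b (d(b) = 3*(b + b) = 3*(2*b) = 6*b)
Q = -6 (Q = 6*((4 + 116) - 121) = 6*(120 - 121) = 6*(-1) = -6)
(Q + 193178) + 91145 = (-6 + 193178) + 91145 = 193172 + 91145 = 284317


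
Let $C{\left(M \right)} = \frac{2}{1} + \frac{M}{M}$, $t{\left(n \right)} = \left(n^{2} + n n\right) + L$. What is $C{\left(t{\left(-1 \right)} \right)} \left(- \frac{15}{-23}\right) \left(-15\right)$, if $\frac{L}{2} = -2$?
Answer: $- \frac{675}{23} \approx -29.348$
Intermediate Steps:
$L = -4$ ($L = 2 \left(-2\right) = -4$)
$t{\left(n \right)} = -4 + 2 n^{2}$ ($t{\left(n \right)} = \left(n^{2} + n n\right) - 4 = \left(n^{2} + n^{2}\right) - 4 = 2 n^{2} - 4 = -4 + 2 n^{2}$)
$C{\left(M \right)} = 3$ ($C{\left(M \right)} = 2 \cdot 1 + 1 = 2 + 1 = 3$)
$C{\left(t{\left(-1 \right)} \right)} \left(- \frac{15}{-23}\right) \left(-15\right) = 3 \left(- \frac{15}{-23}\right) \left(-15\right) = 3 \left(\left(-15\right) \left(- \frac{1}{23}\right)\right) \left(-15\right) = 3 \cdot \frac{15}{23} \left(-15\right) = \frac{45}{23} \left(-15\right) = - \frac{675}{23}$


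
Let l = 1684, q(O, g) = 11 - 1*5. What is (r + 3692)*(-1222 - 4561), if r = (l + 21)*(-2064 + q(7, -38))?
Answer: 20270560034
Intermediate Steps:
q(O, g) = 6 (q(O, g) = 11 - 5 = 6)
r = -3508890 (r = (1684 + 21)*(-2064 + 6) = 1705*(-2058) = -3508890)
(r + 3692)*(-1222 - 4561) = (-3508890 + 3692)*(-1222 - 4561) = -3505198*(-5783) = 20270560034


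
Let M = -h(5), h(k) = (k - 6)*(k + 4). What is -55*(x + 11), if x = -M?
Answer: -110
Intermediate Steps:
h(k) = (-6 + k)*(4 + k)
M = 9 (M = -(-24 + 5**2 - 2*5) = -(-24 + 25 - 10) = -1*(-9) = 9)
x = -9 (x = -1*9 = -9)
-55*(x + 11) = -55*(-9 + 11) = -55*2 = -110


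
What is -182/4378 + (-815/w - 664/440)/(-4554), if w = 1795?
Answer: -368079746/8946913635 ≈ -0.041140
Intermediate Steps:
-182/4378 + (-815/w - 664/440)/(-4554) = -182/4378 + (-815/1795 - 664/440)/(-4554) = -182*1/4378 + (-815*1/1795 - 664*1/440)*(-1/4554) = -91/2189 + (-163/359 - 83/55)*(-1/4554) = -91/2189 - 38762/19745*(-1/4554) = -91/2189 + 19381/44959365 = -368079746/8946913635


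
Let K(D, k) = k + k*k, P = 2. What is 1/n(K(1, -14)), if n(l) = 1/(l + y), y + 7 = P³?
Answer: 183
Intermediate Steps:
K(D, k) = k + k²
y = 1 (y = -7 + 2³ = -7 + 8 = 1)
n(l) = 1/(1 + l) (n(l) = 1/(l + 1) = 1/(1 + l))
1/n(K(1, -14)) = 1/(1/(1 - 14*(1 - 14))) = 1/(1/(1 - 14*(-13))) = 1/(1/(1 + 182)) = 1/(1/183) = 183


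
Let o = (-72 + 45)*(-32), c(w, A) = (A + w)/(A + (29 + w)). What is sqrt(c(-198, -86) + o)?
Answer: 2*sqrt(14063505)/255 ≈ 29.413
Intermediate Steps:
c(w, A) = (A + w)/(29 + A + w)
o = 864 (o = -27*(-32) = 864)
sqrt(c(-198, -86) + o) = sqrt((-86 - 198)/(29 - 86 - 198) + 864) = sqrt(-284/(-255) + 864) = sqrt(-1/255*(-284) + 864) = sqrt(284/255 + 864) = sqrt(220604/255) = 2*sqrt(14063505)/255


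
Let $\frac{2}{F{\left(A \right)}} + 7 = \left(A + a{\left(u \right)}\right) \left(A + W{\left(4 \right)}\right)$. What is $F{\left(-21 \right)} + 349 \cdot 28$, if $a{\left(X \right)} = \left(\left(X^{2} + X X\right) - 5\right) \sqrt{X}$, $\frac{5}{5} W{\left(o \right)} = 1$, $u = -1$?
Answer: $\frac{1701980294}{174169} - \frac{120 i}{174169} \approx 9772.0 - 0.00068899 i$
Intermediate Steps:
$W{\left(o \right)} = 1$
$a{\left(X \right)} = \sqrt{X} \left(-5 + 2 X^{2}\right)$ ($a{\left(X \right)} = \left(\left(X^{2} + X^{2}\right) - 5\right) \sqrt{X} = \left(2 X^{2} - 5\right) \sqrt{X} = \left(-5 + 2 X^{2}\right) \sqrt{X} = \sqrt{X} \left(-5 + 2 X^{2}\right)$)
$F{\left(A \right)} = \frac{2}{-7 + \left(1 + A\right) \left(A - 3 i\right)}$ ($F{\left(A \right)} = \frac{2}{-7 + \left(A + \sqrt{-1} \left(-5 + 2 \left(-1\right)^{2}\right)\right) \left(A + 1\right)} = \frac{2}{-7 + \left(A + i \left(-5 + 2 \cdot 1\right)\right) \left(1 + A\right)} = \frac{2}{-7 + \left(A + i \left(-5 + 2\right)\right) \left(1 + A\right)} = \frac{2}{-7 + \left(A + i \left(-3\right)\right) \left(1 + A\right)} = \frac{2}{-7 + \left(A - 3 i\right) \left(1 + A\right)} = \frac{2}{-7 + \left(1 + A\right) \left(A - 3 i\right)}$)
$F{\left(-21 \right)} + 349 \cdot 28 = \frac{2}{-7 + \left(-21\right)^{2} - 3 i - 21 \left(1 - 3 i\right)} + 349 \cdot 28 = \frac{2}{-7 + 441 - 3 i - \left(21 - 63 i\right)} + 9772 = \frac{2}{413 + 60 i} + 9772 = 2 \frac{413 - 60 i}{174169} + 9772 = \frac{2 \left(413 - 60 i\right)}{174169} + 9772 = 9772 + \frac{2 \left(413 - 60 i\right)}{174169}$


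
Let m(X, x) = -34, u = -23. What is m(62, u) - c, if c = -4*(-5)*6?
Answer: -154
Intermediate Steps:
c = 120 (c = 20*6 = 120)
m(62, u) - c = -34 - 1*120 = -34 - 120 = -154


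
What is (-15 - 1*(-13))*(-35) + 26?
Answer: 96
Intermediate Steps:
(-15 - 1*(-13))*(-35) + 26 = (-15 + 13)*(-35) + 26 = -2*(-35) + 26 = 70 + 26 = 96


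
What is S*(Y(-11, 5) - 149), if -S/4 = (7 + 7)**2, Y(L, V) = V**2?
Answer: 97216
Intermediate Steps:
S = -784 (S = -4*(7 + 7)**2 = -4*14**2 = -4*196 = -784)
S*(Y(-11, 5) - 149) = -784*(5**2 - 149) = -784*(25 - 149) = -784*(-124) = 97216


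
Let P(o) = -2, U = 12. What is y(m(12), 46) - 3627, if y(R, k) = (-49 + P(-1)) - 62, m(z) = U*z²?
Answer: -3740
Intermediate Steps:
m(z) = 12*z²
y(R, k) = -113 (y(R, k) = (-49 - 2) - 62 = -51 - 62 = -113)
y(m(12), 46) - 3627 = -113 - 3627 = -3740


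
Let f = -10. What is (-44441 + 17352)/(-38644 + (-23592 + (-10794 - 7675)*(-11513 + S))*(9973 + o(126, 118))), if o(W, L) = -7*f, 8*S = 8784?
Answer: -27089/1931580626205 ≈ -1.4024e-8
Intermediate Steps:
S = 1098 (S = (⅛)*8784 = 1098)
o(W, L) = 70 (o(W, L) = -7*(-10) = 70)
(-44441 + 17352)/(-38644 + (-23592 + (-10794 - 7675)*(-11513 + S))*(9973 + o(126, 118))) = (-44441 + 17352)/(-38644 + (-23592 + (-10794 - 7675)*(-11513 + 1098))*(9973 + 70)) = -27089/(-38644 + (-23592 - 18469*(-10415))*10043) = -27089/(-38644 + (-23592 + 192354635)*10043) = -27089/(-38644 + 192331043*10043) = -27089/(-38644 + 1931580664849) = -27089/1931580626205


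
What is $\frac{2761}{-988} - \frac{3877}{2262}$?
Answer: $- \frac{387533}{85956} \approx -4.5085$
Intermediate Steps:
$\frac{2761}{-988} - \frac{3877}{2262} = 2761 \left(- \frac{1}{988}\right) - \frac{3877}{2262} = - \frac{2761}{988} - \frac{3877}{2262} = - \frac{387533}{85956}$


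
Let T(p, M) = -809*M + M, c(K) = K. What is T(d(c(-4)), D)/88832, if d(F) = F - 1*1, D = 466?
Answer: -23533/5552 ≈ -4.2387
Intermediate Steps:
d(F) = -1 + F (d(F) = F - 1 = -1 + F)
T(p, M) = -808*M
T(d(c(-4)), D)/88832 = -808*466/88832 = -376528*1/88832 = -23533/5552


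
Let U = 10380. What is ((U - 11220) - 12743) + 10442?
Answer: -3141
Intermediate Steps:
((U - 11220) - 12743) + 10442 = ((10380 - 11220) - 12743) + 10442 = (-840 - 12743) + 10442 = -13583 + 10442 = -3141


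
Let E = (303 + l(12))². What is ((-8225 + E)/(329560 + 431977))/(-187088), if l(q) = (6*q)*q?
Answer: -84604/8904652141 ≈ -9.5011e-6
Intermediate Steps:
l(q) = 6*q²
E = 1361889 (E = (303 + 6*12²)² = (303 + 6*144)² = (303 + 864)² = 1167² = 1361889)
((-8225 + E)/(329560 + 431977))/(-187088) = ((-8225 + 1361889)/(329560 + 431977))/(-187088) = (1353664/761537)*(-1/187088) = -84604/8904652141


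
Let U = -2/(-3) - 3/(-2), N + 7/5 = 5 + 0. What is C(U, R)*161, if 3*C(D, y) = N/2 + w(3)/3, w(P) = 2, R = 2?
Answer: 5957/45 ≈ 132.38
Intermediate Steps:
N = 18/5 (N = -7/5 + (5 + 0) = -7/5 + 5 = 18/5 ≈ 3.6000)
U = 13/6 (U = -2*(-1/3) - 3*(-1/2) = 2/3 + 3/2 = 13/6 ≈ 2.1667)
C(D, y) = 37/45 (C(D, y) = ((18/5)/2 + 2/3)/3 = ((18/5)*(1/2) + 2*(1/3))/3 = (9/5 + 2/3)/3 = (1/3)*(37/15) = 37/45)
C(U, R)*161 = (37/45)*161 = 5957/45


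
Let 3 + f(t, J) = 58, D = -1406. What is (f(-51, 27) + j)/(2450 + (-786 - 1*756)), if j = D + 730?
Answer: -621/908 ≈ -0.68392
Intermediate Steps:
f(t, J) = 55 (f(t, J) = -3 + 58 = 55)
j = -676 (j = -1406 + 730 = -676)
(f(-51, 27) + j)/(2450 + (-786 - 1*756)) = (55 - 676)/(2450 + (-786 - 1*756)) = -621/(2450 + (-786 - 756)) = -621/(2450 - 1542) = -621/908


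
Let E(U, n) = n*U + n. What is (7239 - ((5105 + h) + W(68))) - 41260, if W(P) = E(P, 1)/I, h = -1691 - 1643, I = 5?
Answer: -179029/5 ≈ -35806.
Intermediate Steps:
h = -3334
E(U, n) = n + U*n (E(U, n) = U*n + n = n + U*n)
W(P) = 1/5 + P/5 (W(P) = (1*(1 + P))/5 = (1 + P)*(1/5) = 1/5 + P/5)
(7239 - ((5105 + h) + W(68))) - 41260 = (7239 - ((5105 - 3334) + (1/5 + (1/5)*68))) - 41260 = (7239 - (1771 + (1/5 + 68/5))) - 41260 = (7239 - (1771 + 69/5)) - 41260 = (7239 - 1*8924/5) - 41260 = (7239 - 8924/5) - 41260 = 27271/5 - 41260 = -179029/5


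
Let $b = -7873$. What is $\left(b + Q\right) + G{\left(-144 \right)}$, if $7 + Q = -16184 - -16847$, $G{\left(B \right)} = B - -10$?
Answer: $-7351$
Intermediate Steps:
$G{\left(B \right)} = 10 + B$ ($G{\left(B \right)} = B + 10 = 10 + B$)
$Q = 656$ ($Q = -7 - -663 = -7 + \left(-16184 + 16847\right) = -7 + 663 = 656$)
$\left(b + Q\right) + G{\left(-144 \right)} = \left(-7873 + 656\right) + \left(10 - 144\right) = -7217 - 134 = -7351$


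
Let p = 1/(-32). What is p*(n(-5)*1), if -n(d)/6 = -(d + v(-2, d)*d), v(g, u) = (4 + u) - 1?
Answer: -15/16 ≈ -0.93750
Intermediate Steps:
v(g, u) = 3 + u
n(d) = 6*d + 6*d*(3 + d) (n(d) = -(-6)*(d + (3 + d)*d) = -(-6)*(d + d*(3 + d)) = -6*(-d - d*(3 + d)) = 6*d + 6*d*(3 + d))
p = -1/32 ≈ -0.031250
p*(n(-5)*1) = -6*(-5)*(4 - 5)/32 = -6*(-5)*(-1)/32 = -15/16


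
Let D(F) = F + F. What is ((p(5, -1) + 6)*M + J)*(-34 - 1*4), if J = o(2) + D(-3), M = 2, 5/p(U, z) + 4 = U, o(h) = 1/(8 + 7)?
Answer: -9158/15 ≈ -610.53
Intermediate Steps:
o(h) = 1/15
p(U, z) = 5/(-4 + U)
D(F) = 2*F
J = -89/15 (J = 1/15 + 2*(-3) = 1/15 - 6 = -89/15 ≈ -5.9333)
((p(5, -1) + 6)*M + J)*(-34 - 1*4) = ((5/(-4 + 5) + 6)*2 - 89/15)*(-34 - 1*4) = ((5/1 + 6)*2 - 89/15)*(-34 - 4) = ((5*1 + 6)*2 - 89/15)*(-38) = ((5 + 6)*2 - 89/15)*(-38) = (11*2 - 89/15)*(-38) = (22 - 89/15)*(-38) = (241/15)*(-38) = -9158/15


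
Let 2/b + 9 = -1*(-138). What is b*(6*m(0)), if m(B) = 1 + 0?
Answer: 4/43 ≈ 0.093023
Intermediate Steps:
m(B) = 1
b = 2/129 (b = 2/(-9 - 1*(-138)) = 2/(-9 + 138) = 2/129 ≈ 0.015504)
b*(6*m(0)) = 2*(6*1)/129 = (2/129)*6 = 4/43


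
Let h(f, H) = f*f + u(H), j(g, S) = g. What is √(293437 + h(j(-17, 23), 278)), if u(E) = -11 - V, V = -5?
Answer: 2*√73430 ≈ 541.96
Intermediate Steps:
u(E) = -6 (u(E) = -11 - 1*(-5) = -11 + 5 = -6)
h(f, H) = -6 + f² (h(f, H) = f*f - 6 = f² - 6 = -6 + f²)
√(293437 + h(j(-17, 23), 278)) = √(293437 + (-6 + (-17)²)) = √(293437 + (-6 + 289)) = √(293437 + 283) = √293720 = 2*√73430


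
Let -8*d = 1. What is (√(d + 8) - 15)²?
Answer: 1863/8 - 45*√14/2 ≈ 148.69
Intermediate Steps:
d = -⅛ (d = -⅛*1 = -⅛ ≈ -0.12500)
(√(d + 8) - 15)² = (√(-⅛ + 8) - 15)² = (√(63/8) - 15)² = (3*√14/4 - 15)² = (-15 + 3*√14/4)²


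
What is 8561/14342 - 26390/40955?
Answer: -5573925/117475322 ≈ -0.047448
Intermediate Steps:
8561/14342 - 26390/40955 = 8561*(1/14342) - 26390*1/40955 = 8561/14342 - 5278/8191 = -5573925/117475322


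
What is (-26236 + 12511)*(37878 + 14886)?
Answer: -724185900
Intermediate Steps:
(-26236 + 12511)*(37878 + 14886) = -13725*52764 = -724185900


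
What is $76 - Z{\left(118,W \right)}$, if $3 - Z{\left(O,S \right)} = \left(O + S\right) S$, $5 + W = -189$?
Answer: $14817$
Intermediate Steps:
$W = -194$ ($W = -5 - 189 = -194$)
$Z{\left(O,S \right)} = 3 - S \left(O + S\right)$ ($Z{\left(O,S \right)} = 3 - \left(O + S\right) S = 3 - S \left(O + S\right)$)
$76 - Z{\left(118,W \right)} = 76 - \left(3 - \left(-194\right)^{2} - 118 \left(-194\right)\right) = 76 - \left(3 - 37636 + 22892\right) = 76 - -14741 = 76 + 14741 = 14817$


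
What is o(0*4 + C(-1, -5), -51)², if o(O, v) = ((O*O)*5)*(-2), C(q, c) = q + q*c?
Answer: 25600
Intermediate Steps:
C(q, c) = q + c*q
o(O, v) = -10*O² (o(O, v) = (O²*5)*(-2) = (5*O²)*(-2) = -10*O²)
o(0*4 + C(-1, -5), -51)² = (-10*(0*4 - (1 - 5))²)² = (-10*(0 - 1*(-4))²)² = (-10*(0 + 4)²)² = (-10*4²)² = (-10*16)² = (-160)² = 25600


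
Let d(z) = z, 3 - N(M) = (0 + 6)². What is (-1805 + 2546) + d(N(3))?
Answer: 708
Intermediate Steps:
N(M) = -33 (N(M) = 3 - (0 + 6)² = 3 - 1*6² = 3 - 1*36 = 3 - 36 = -33)
(-1805 + 2546) + d(N(3)) = (-1805 + 2546) - 33 = 741 - 33 = 708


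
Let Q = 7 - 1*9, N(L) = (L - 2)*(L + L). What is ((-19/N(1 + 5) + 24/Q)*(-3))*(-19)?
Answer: -11305/16 ≈ -706.56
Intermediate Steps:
N(L) = 2*L*(-2 + L) (N(L) = (-2 + L)*(2*L) = 2*L*(-2 + L))
Q = -2 (Q = 7 - 9 = -2)
((-19/N(1 + 5) + 24/Q)*(-3))*(-19) = ((-19*1/(2*(1 + 5)*(-2 + (1 + 5))) + 24/(-2))*(-3))*(-19) = ((-19*1/(12*(-2 + 6)) + 24*(-½))*(-3))*(-19) = ((-19/(2*6*4) - 12)*(-3))*(-19) = ((-19/48 - 12)*(-3))*(-19) = -595/48*(-3)*(-19) = (595/16)*(-19) = -11305/16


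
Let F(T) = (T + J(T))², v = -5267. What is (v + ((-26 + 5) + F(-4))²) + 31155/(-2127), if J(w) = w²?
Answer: 6981773/709 ≈ 9847.4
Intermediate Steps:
F(T) = (T + T²)²
(v + ((-26 + 5) + F(-4))²) + 31155/(-2127) = (-5267 + ((-26 + 5) + (-4)²*(1 - 4)²)²) + 31155/(-2127) = (-5267 + (-21 + 16*(-3)²)²) + 31155*(-1/2127) = (-5267 + (-21 + 16*9)²) - 10385/709 = (-5267 + (-21 + 144)²) - 10385/709 = (-5267 + 123²) - 10385/709 = (-5267 + 15129) - 10385/709 = 9862 - 10385/709 = 6981773/709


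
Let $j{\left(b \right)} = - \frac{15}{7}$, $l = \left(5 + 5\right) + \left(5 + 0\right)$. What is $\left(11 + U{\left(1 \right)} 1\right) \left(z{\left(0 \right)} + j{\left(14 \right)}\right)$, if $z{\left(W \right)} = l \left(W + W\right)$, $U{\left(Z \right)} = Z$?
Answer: $- \frac{180}{7} \approx -25.714$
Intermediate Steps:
$l = 15$ ($l = 10 + 5 = 15$)
$j{\left(b \right)} = - \frac{15}{7}$ ($j{\left(b \right)} = \left(-15\right) \frac{1}{7} = - \frac{15}{7}$)
$z{\left(W \right)} = 30 W$ ($z{\left(W \right)} = 15 \left(W + W\right) = 15 \cdot 2 W = 30 W$)
$\left(11 + U{\left(1 \right)} 1\right) \left(z{\left(0 \right)} + j{\left(14 \right)}\right) = \left(11 + 1 \cdot 1\right) \left(30 \cdot 0 - \frac{15}{7}\right) = \left(11 + 1\right) \left(0 - \frac{15}{7}\right) = 12 \left(- \frac{15}{7}\right) = - \frac{180}{7}$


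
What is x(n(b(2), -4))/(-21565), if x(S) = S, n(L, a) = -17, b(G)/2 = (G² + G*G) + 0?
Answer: 17/21565 ≈ 0.00078831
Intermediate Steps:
b(G) = 4*G² (b(G) = 2*((G² + G*G) + 0) = 2*((G² + G²) + 0) = 2*(2*G² + 0) = 2*(2*G²) = 4*G²)
x(n(b(2), -4))/(-21565) = -17/(-21565) = -17*(-1/21565) = 17/21565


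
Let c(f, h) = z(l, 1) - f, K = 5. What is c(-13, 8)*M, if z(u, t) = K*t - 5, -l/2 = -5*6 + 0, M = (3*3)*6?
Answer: 702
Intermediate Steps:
M = 54 (M = 9*6 = 54)
l = 60 (l = -2*(-5*6 + 0) = -2*(-30 + 0) = -2*(-30) = 60)
z(u, t) = -5 + 5*t (z(u, t) = 5*t - 5 = -5 + 5*t)
c(f, h) = -f (c(f, h) = (-5 + 5*1) - f = (-5 + 5) - f = 0 - f = -f)
c(-13, 8)*M = -1*(-13)*54 = 13*54 = 702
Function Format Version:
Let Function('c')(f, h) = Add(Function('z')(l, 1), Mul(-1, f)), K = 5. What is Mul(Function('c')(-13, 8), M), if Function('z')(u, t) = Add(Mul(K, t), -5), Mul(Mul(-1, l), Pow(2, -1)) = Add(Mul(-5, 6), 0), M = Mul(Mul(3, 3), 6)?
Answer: 702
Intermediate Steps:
M = 54 (M = Mul(9, 6) = 54)
l = 60 (l = Mul(-2, Add(Mul(-5, 6), 0)) = Mul(-2, Add(-30, 0)) = Mul(-2, -30) = 60)
Function('z')(u, t) = Add(-5, Mul(5, t)) (Function('z')(u, t) = Add(Mul(5, t), -5) = Add(-5, Mul(5, t)))
Function('c')(f, h) = Mul(-1, f) (Function('c')(f, h) = Add(Add(-5, Mul(5, 1)), Mul(-1, f)) = Add(Add(-5, 5), Mul(-1, f)) = Add(0, Mul(-1, f)) = Mul(-1, f))
Mul(Function('c')(-13, 8), M) = Mul(Mul(-1, -13), 54) = Mul(13, 54) = 702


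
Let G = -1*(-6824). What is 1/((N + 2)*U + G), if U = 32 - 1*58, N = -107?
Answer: 1/9554 ≈ 0.00010467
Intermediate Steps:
U = -26 (U = 32 - 58 = -26)
G = 6824
1/((N + 2)*U + G) = 1/((-107 + 2)*(-26) + 6824) = 1/(-105*(-26) + 6824) = 1/(2730 + 6824) = 1/9554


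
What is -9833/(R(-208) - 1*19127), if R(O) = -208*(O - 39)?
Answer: -9833/32249 ≈ -0.30491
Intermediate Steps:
R(O) = 8112 - 208*O (R(O) = -208*(-39 + O) = 8112 - 208*O)
-9833/(R(-208) - 1*19127) = -9833/((8112 - 208*(-208)) - 1*19127) = -9833/((8112 + 43264) - 19127) = -9833/(51376 - 19127) = -9833/32249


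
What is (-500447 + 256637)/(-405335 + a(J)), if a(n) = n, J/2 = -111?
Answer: 243810/405557 ≈ 0.60117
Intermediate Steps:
J = -222 (J = 2*(-111) = -222)
(-500447 + 256637)/(-405335 + a(J)) = (-500447 + 256637)/(-405335 - 222) = -243810/(-405557) = -243810*(-1/405557) = 243810/405557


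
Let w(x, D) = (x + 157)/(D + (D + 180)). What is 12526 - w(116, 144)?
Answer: 150305/12 ≈ 12525.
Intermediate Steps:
w(x, D) = (157 + x)/(180 + 2*D) (w(x, D) = (157 + x)/(D + (180 + D)) = (157 + x)/(180 + 2*D))
12526 - w(116, 144) = 12526 - (157 + 116)/(2*(90 + 144)) = 12526 - 273/(2*234) = 12526 - 1*7/12 = 12526 - 7/12 = 150305/12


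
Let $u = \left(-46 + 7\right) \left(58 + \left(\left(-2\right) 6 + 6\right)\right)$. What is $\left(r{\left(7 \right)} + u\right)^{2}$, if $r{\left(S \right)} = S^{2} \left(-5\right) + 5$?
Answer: $5143824$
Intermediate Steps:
$r{\left(S \right)} = 5 - 5 S^{2}$ ($r{\left(S \right)} = - 5 S^{2} + 5 = 5 - 5 S^{2}$)
$u = -2028$ ($u = - 39 \left(58 + \left(-12 + 6\right)\right) = - 39 \left(58 - 6\right) = \left(-39\right) 52 = -2028$)
$\left(r{\left(7 \right)} + u\right)^{2} = \left(\left(5 - 5 \cdot 7^{2}\right) - 2028\right)^{2} = \left(\left(5 - 245\right) - 2028\right)^{2} = \left(-240 - 2028\right)^{2} = \left(-2268\right)^{2} = 5143824$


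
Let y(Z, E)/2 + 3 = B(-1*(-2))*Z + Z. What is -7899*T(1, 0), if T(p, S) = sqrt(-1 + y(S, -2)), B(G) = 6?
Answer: -7899*I*sqrt(7) ≈ -20899.0*I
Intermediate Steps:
y(Z, E) = -6 + 14*Z (y(Z, E) = -6 + 2*(6*Z + Z) = -6 + 2*(7*Z) = -6 + 14*Z)
T(p, S) = sqrt(-7 + 14*S) (T(p, S) = sqrt(-1 + (-6 + 14*S)) = sqrt(-7 + 14*S))
-7899*T(1, 0) = -7899*sqrt(-7 + 14*0) = -7899*sqrt(-7 + 0) = -7899*I*sqrt(7)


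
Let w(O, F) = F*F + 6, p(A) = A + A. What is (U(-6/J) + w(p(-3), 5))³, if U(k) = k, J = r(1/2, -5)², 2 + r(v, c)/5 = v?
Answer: 12438789013/421875 ≈ 29485.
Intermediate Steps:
r(v, c) = -10 + 5*v
p(A) = 2*A
w(O, F) = 6 + F² (w(O, F) = F² + 6 = 6 + F²)
J = 225/4 (J = (-10 + 5/2)² = (-15/2)² = 225/4 ≈ 56.250)
(U(-6/J) + w(p(-3), 5))³ = (-6/225/4 + (6 + 5²))³ = (-6*4/225 + (6 + 25))³ = (-8/75 + 31)³ = (2317/75)³ = 12438789013/421875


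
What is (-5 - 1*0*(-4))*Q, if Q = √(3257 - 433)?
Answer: -10*√706 ≈ -265.71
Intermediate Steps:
Q = 2*√706 (Q = √2824 = 2*√706 ≈ 53.141)
(-5 - 1*0*(-4))*Q = (-5 - 1*0*(-4))*(2*√706) = (-5 + 0*(-4))*(2*√706) = (-5 + 0)*(2*√706) = -10*√706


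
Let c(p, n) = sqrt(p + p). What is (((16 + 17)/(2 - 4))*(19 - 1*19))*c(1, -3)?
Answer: 0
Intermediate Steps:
c(p, n) = sqrt(2)*sqrt(p) (c(p, n) = sqrt(2*p) = sqrt(2)*sqrt(p))
(((16 + 17)/(2 - 4))*(19 - 1*19))*c(1, -3) = (((16 + 17)/(2 - 4))*(19 - 1*19))*(sqrt(2)*sqrt(1)) = ((33/(-2))*(19 - 19))*(sqrt(2)*1) = ((33*(-1/2))*0)*sqrt(2) = (-33/2*0)*sqrt(2) = 0*sqrt(2) = 0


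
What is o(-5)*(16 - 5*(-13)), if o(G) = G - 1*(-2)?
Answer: -243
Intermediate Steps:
o(G) = 2 + G (o(G) = G + 2 = 2 + G)
o(-5)*(16 - 5*(-13)) = (2 - 5)*(16 - 5*(-13)) = -3*(16 + 65) = -3*81 = -243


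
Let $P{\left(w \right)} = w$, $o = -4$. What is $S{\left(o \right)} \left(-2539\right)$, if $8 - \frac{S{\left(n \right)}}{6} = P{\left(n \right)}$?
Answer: $-182808$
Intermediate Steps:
$S{\left(n \right)} = 48 - 6 n$
$S{\left(o \right)} \left(-2539\right) = \left(48 - -24\right) \left(-2539\right) = \left(48 + 24\right) \left(-2539\right) = 72 \left(-2539\right) = -182808$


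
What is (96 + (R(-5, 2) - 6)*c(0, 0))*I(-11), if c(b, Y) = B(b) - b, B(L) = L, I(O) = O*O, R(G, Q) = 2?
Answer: 11616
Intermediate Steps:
I(O) = O²
c(b, Y) = 0 (c(b, Y) = b - b = 0)
(96 + (R(-5, 2) - 6)*c(0, 0))*I(-11) = (96 + (2 - 6)*0)*(-11)² = (96 - 4*0)*121 = (96 + 0)*121 = 96*121 = 11616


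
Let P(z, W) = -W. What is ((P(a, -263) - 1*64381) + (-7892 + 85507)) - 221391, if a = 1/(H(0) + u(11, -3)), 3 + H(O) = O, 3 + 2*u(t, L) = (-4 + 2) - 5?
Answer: -207894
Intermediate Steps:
u(t, L) = -5 (u(t, L) = -3/2 + ((-4 + 2) - 5)/2 = -3/2 + (-2 - 5)/2 = -3/2 + (1/2)*(-7) = -3/2 - 7/2 = -5)
H(O) = -3 + O
a = -1/8 (a = 1/((-3 + 0) - 5) = 1/(-3 - 5) = 1/(-8) = -1/8 ≈ -0.12500)
((P(a, -263) - 1*64381) + (-7892 + 85507)) - 221391 = ((-1*(-263) - 1*64381) + (-7892 + 85507)) - 221391 = ((263 - 64381) + 77615) - 221391 = (-64118 + 77615) - 221391 = 13497 - 221391 = -207894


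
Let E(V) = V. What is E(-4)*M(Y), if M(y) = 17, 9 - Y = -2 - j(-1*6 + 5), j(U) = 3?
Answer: -68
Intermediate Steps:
Y = 14 (Y = 9 - (-2 - 1*3) = 9 - (-2 - 3) = 9 - 1*(-5) = 9 + 5 = 14)
E(-4)*M(Y) = -4*17 = -68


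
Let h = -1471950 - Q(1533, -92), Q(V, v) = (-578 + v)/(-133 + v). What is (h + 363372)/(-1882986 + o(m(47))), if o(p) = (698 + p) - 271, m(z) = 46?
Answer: 49886144/84713085 ≈ 0.58888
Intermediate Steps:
Q(V, v) = (-578 + v)/(-133 + v)
h = -66237884/45 (h = -1471950 - (-578 - 92)/(-133 - 92) = -1471950 - (-670)/(-225) = -1471950 - (-1)*(-670)/225 = -1471950 - 1*134/45 = -1471950 - 134/45 = -66237884/45 ≈ -1.4720e+6)
o(p) = 427 + p
(h + 363372)/(-1882986 + o(m(47))) = (-66237884/45 + 363372)/(-1882986 + (427 + 46)) = -49886144/(45*(-1882986 + 473)) = -49886144/45/(-1882513) = -49886144/45*(-1/1882513) = 49886144/84713085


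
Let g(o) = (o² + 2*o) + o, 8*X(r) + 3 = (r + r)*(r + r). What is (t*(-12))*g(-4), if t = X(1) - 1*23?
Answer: 1098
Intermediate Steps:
X(r) = -3/8 + r²/2 (X(r) = -3/8 + ((r + r)*(r + r))/8 = -3/8 + ((2*r)*(2*r))/8 = -3/8 + (4*r²)/8 = -3/8 + r²/2)
g(o) = o² + 3*o
t = -183/8 (t = (-3/8 + (½)*1²) - 1*23 = (-3/8 + (½)*1) - 23 = (-3/8 + ½) - 23 = ⅛ - 23 = -183/8 ≈ -22.875)
(t*(-12))*g(-4) = (-183/8*(-12))*(-4*(3 - 4)) = 549*(-4*(-1))/2 = (549/2)*4 = 1098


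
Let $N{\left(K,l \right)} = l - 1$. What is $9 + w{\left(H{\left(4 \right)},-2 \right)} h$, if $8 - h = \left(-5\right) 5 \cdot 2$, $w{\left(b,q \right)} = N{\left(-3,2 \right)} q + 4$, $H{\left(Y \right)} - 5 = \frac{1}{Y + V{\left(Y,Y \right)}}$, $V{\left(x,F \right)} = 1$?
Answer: $125$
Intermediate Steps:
$N{\left(K,l \right)} = -1 + l$
$H{\left(Y \right)} = 5 + \frac{1}{1 + Y}$ ($H{\left(Y \right)} = 5 + \frac{1}{Y + 1} = 5 + \frac{1}{1 + Y}$)
$w{\left(b,q \right)} = 4 + q$ ($w{\left(b,q \right)} = \left(-1 + 2\right) q + 4 = 1 q + 4 = q + 4 = 4 + q$)
$h = 58$ ($h = 8 - \left(-5\right) 5 \cdot 2 = 8 - \left(-25\right) 2 = 8 - -50 = 8 + 50 = 58$)
$9 + w{\left(H{\left(4 \right)},-2 \right)} h = 9 + \left(4 - 2\right) 58 = 9 + 2 \cdot 58 = 9 + 116 = 125$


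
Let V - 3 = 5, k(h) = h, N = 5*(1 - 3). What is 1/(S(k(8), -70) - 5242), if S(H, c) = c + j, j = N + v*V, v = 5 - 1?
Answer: -1/5290 ≈ -0.00018904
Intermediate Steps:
v = 4
N = -10 (N = 5*(-2) = -10)
V = 8 (V = 3 + 5 = 8)
j = 22 (j = -10 + 4*8 = -10 + 32 = 22)
S(H, c) = 22 + c (S(H, c) = c + 22 = 22 + c)
1/(S(k(8), -70) - 5242) = 1/((22 - 70) - 5242) = 1/(-48 - 5242) = 1/(-5290) = -1/5290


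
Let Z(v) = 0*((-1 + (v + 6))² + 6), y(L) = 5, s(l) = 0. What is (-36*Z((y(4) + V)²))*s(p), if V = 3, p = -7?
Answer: 0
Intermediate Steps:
Z(v) = 0 (Z(v) = 0*((-1 + (6 + v))² + 6) = 0*((5 + v)² + 6) = 0*(6 + (5 + v)²) = 0)
(-36*Z((y(4) + V)²))*s(p) = -36*0*0 = 0*0 = 0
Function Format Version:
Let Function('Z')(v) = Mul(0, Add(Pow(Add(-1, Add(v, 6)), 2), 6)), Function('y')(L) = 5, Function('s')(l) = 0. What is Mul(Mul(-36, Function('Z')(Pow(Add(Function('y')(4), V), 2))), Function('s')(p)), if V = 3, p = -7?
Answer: 0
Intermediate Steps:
Function('Z')(v) = 0 (Function('Z')(v) = Mul(0, Add(Pow(Add(-1, Add(6, v)), 2), 6)) = Mul(0, Add(Pow(Add(5, v), 2), 6)) = Mul(0, Add(6, Pow(Add(5, v), 2))) = 0)
Mul(Mul(-36, Function('Z')(Pow(Add(Function('y')(4), V), 2))), Function('s')(p)) = Mul(Mul(-36, 0), 0) = Mul(0, 0) = 0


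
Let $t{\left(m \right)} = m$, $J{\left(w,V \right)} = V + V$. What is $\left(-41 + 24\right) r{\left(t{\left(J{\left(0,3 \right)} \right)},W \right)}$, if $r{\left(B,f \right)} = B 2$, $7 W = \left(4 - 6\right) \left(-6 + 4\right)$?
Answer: $-204$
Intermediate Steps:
$J{\left(w,V \right)} = 2 V$
$W = \frac{4}{7}$ ($W = \frac{\left(4 - 6\right) \left(-6 + 4\right)}{7} = \frac{\left(-2\right) \left(-2\right)}{7} = \frac{1}{7} \cdot 4 = \frac{4}{7} \approx 0.57143$)
$r{\left(B,f \right)} = 2 B$
$\left(-41 + 24\right) r{\left(t{\left(J{\left(0,3 \right)} \right)},W \right)} = \left(-41 + 24\right) 2 \cdot 2 \cdot 3 = - 17 \cdot 2 \cdot 6 = \left(-17\right) 12 = -204$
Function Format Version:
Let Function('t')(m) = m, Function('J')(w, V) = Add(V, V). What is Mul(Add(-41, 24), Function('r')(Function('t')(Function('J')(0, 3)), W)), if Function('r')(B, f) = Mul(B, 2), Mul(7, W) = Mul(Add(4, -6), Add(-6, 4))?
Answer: -204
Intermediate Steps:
Function('J')(w, V) = Mul(2, V)
W = Rational(4, 7) (W = Mul(Rational(1, 7), Mul(Add(4, -6), Add(-6, 4))) = Mul(Rational(1, 7), Mul(-2, -2)) = Mul(Rational(1, 7), 4) = Rational(4, 7) ≈ 0.57143)
Function('r')(B, f) = Mul(2, B)
Mul(Add(-41, 24), Function('r')(Function('t')(Function('J')(0, 3)), W)) = Mul(Add(-41, 24), Mul(2, Mul(2, 3))) = Mul(-17, Mul(2, 6)) = Mul(-17, 12) = -204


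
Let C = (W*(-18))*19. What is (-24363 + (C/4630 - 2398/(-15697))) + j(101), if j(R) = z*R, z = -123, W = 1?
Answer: -121522474277/3303505 ≈ -36786.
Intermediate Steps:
C = -342 (C = (1*(-18))*19 = -18*19 = -342)
j(R) = -123*R
(-24363 + (C/4630 - 2398/(-15697))) + j(101) = (-24363 + (-342/4630 - 2398/(-15697))) - 123*101 = (-24363 + (-342*1/4630 - 2398*(-1/15697))) - 12423 = (-24363 + (-171/2315 + 218/1427)) - 12423 = (-24363 + 260653/3303505) - 12423 = -80483031662/3303505 - 12423 = -121522474277/3303505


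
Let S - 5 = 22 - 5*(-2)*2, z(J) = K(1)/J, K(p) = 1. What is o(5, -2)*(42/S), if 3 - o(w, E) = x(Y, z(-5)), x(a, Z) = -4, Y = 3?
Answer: 294/47 ≈ 6.2553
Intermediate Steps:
z(J) = 1/J
S = 47 (S = 5 + (22 - 5*(-2)*2) = 5 + (22 + 10*2) = 5 + (22 + 20) = 5 + 42 = 47)
o(w, E) = 7 (o(w, E) = 3 - 1*(-4) = 3 + 4 = 7)
o(5, -2)*(42/S) = 7*(42/47) = 294/47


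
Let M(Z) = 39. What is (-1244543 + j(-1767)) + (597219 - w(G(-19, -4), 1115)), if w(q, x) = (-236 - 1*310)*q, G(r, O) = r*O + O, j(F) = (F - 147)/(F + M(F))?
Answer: -175107137/288 ≈ -6.0801e+5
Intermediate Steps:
j(F) = (-147 + F)/(39 + F) (j(F) = (F - 147)/(F + 39) = (-147 + F)/(39 + F))
G(r, O) = O + O*r (G(r, O) = O*r + O = O + O*r)
w(q, x) = -546*q (w(q, x) = (-236 - 310)*q = -546*q)
(-1244543 + j(-1767)) + (597219 - w(G(-19, -4), 1115)) = (-1244543 + (-147 - 1767)/(39 - 1767)) + (597219 - (-546)*(-4*(1 - 19))) = (-1244543 - 1914/(-1728)) + (597219 - (-546)*(-4*(-18))) = (-1244543 - 1/1728*(-1914)) + (597219 - (-546)*72) = (-1244543 + 319/288) + (597219 - 1*(-39312)) = -358428065/288 + (597219 + 39312) = -358428065/288 + 636531 = -175107137/288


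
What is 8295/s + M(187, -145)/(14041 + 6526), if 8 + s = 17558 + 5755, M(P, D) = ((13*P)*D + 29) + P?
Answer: -20352554/1213453 ≈ -16.772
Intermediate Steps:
M(P, D) = 29 + P + 13*D*P (M(P, D) = (13*D*P + 29) + P = (29 + 13*D*P) + P = 29 + P + 13*D*P)
s = 23305 (s = -8 + (17558 + 5755) = -8 + 23313 = 23305)
8295/s + M(187, -145)/(14041 + 6526) = 8295/23305 + (29 + 187 + 13*(-145)*187)/(14041 + 6526) = 8295*(1/23305) + (29 + 187 - 352495)/20567 = 21/59 - 352279*1/20567 = 21/59 - 352279/20567 = -20352554/1213453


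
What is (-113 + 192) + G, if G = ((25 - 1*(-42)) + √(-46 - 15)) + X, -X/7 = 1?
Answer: 139 + I*√61 ≈ 139.0 + 7.8102*I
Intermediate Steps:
X = -7 (X = -7*1 = -7)
G = 60 + I*√61 (G = ((25 - 1*(-42)) + √(-46 - 15)) - 7 = ((25 + 42) + √(-61)) - 7 = (67 + I*√61) - 7 = 60 + I*√61 ≈ 60.0 + 7.8102*I)
(-113 + 192) + G = (-113 + 192) + (60 + I*√61) = 79 + (60 + I*√61) = 139 + I*√61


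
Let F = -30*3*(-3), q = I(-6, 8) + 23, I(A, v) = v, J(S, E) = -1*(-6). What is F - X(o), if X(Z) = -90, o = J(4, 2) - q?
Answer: 360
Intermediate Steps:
J(S, E) = 6
q = 31 (q = 8 + 23 = 31)
F = 270 (F = -90*(-3) = 270)
o = -25 (o = 6 - 1*31 = 6 - 31 = -25)
F - X(o) = 270 - 1*(-90) = 270 + 90 = 360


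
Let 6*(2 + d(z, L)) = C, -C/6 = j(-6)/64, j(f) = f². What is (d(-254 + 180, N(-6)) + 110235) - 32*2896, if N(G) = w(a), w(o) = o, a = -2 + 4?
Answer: 280967/16 ≈ 17560.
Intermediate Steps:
a = 2
N(G) = 2
C = -27/8 (C = -6*(-6)²/64 = -216/64 = -6*9/16 = -27/8 ≈ -3.3750)
d(z, L) = -41/16 (d(z, L) = -2 + (⅙)*(-27/8) = -2 - 9/16 = -41/16)
(d(-254 + 180, N(-6)) + 110235) - 32*2896 = (-41/16 + 110235) - 32*2896 = 1763719/16 - 92672 = 280967/16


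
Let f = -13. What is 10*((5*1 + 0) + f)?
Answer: -80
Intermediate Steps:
10*((5*1 + 0) + f) = 10*((5*1 + 0) - 13) = 10*((5 + 0) - 13) = 10*(5 - 13) = 10*(-8) = -80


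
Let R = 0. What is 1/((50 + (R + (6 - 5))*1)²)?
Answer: 1/2601 ≈ 0.00038447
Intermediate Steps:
1/((50 + (R + (6 - 5))*1)²) = 1/((50 + (0 + (6 - 5))*1)²) = 1/((50 + (0 + 1)*1)²) = 1/((50 + 1*1)²) = 1/((50 + 1)²) = 1/(51²) = 1/2601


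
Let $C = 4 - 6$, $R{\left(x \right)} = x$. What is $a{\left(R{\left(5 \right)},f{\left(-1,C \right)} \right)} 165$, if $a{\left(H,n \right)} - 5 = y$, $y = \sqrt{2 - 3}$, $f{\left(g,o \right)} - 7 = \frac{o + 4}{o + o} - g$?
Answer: $825 + 165 i \approx 825.0 + 165.0 i$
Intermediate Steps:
$C = -2$ ($C = 4 - 6 = -2$)
$f{\left(g,o \right)} = 7 - g + \frac{4 + o}{2 o}$ ($f{\left(g,o \right)} = 7 - \left(g - \frac{o + 4}{o + o}\right) = 7 - \left(g - \frac{4 + o}{2 o}\right) = 7 - g + \frac{4 + o}{2 o}$)
$y = i$ ($y = \sqrt{-1} = i \approx 1.0 i$)
$a{\left(H,n \right)} = 5 + i$
$a{\left(R{\left(5 \right)},f{\left(-1,C \right)} \right)} 165 = \left(5 + i\right) 165 = 825 + 165 i$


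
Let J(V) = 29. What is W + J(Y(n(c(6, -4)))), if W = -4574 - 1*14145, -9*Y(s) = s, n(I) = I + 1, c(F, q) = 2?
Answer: -18690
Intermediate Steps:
n(I) = 1 + I
Y(s) = -s/9
W = -18719 (W = -4574 - 14145 = -18719)
W + J(Y(n(c(6, -4)))) = -18719 + 29 = -18690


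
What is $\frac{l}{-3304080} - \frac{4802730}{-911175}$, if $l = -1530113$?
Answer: $\frac{17705440873}{3087789840} \approx 5.734$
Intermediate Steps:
$\frac{l}{-3304080} - \frac{4802730}{-911175} = - \frac{1530113}{-3304080} - \frac{4802730}{-911175} = \left(-1530113\right) \left(- \frac{1}{3304080}\right) - - \frac{320182}{60745} = \frac{117701}{254160} + \frac{320182}{60745} = \frac{17705440873}{3087789840}$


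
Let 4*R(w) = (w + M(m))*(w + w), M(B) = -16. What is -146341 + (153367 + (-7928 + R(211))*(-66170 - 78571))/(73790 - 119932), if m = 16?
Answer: -9844884429/92284 ≈ -1.0668e+5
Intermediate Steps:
R(w) = w*(-16 + w)/2 (R(w) = ((w - 16)*(w + w))/4 = ((-16 + w)*(2*w))/4 = (2*w*(-16 + w))/4 = w*(-16 + w)/2)
-146341 + (153367 + (-7928 + R(211))*(-66170 - 78571))/(73790 - 119932) = -146341 + (153367 + (-7928 + (1/2)*211*(-16 + 211))*(-66170 - 78571))/(73790 - 119932) = -146341 + (153367 + (-7928 + (1/2)*211*195)*(-144741))/(-46142) = -146341 + (153367 + (-7928 + 41145/2)*(-144741))*(-1/46142) = -146341 + (153367 + (25289/2)*(-144741))*(-1/46142) = -146341 + (153367 - 3660355149/2)*(-1/46142) = -146341 - 3660048415/2*(-1/46142) = -146341 + 3660048415/92284 = -9844884429/92284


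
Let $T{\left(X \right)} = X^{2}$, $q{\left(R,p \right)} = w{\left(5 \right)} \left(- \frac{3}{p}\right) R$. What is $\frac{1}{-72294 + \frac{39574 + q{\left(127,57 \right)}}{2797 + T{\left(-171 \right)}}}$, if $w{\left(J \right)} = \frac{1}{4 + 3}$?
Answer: $- \frac{4261054}{308043374661} \approx -1.3833 \cdot 10^{-5}$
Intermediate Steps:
$w{\left(J \right)} = \frac{1}{7}$
$q{\left(R,p \right)} = - \frac{3 R}{7 p}$ ($q{\left(R,p \right)} = \frac{\left(-3\right) \frac{1}{p}}{7} R = - \frac{3}{7 p} R = - \frac{3 R}{7 p}$)
$\frac{1}{-72294 + \frac{39574 + q{\left(127,57 \right)}}{2797 + T{\left(-171 \right)}}} = \frac{1}{-72294 + \frac{39574 - \frac{381}{7 \cdot 57}}{2797 + \left(-171\right)^{2}}} = \frac{1}{-72294 + \frac{39574 - \frac{381}{7} \cdot \frac{1}{57}}{2797 + 29241}} = \frac{1}{-72294 + \frac{39574 - \frac{127}{133}}{32038}} = \frac{1}{-72294 + \frac{5263215}{133} \cdot \frac{1}{32038}} = \frac{1}{-72294 + \frac{5263215}{4261054}} = \frac{1}{- \frac{308043374661}{4261054}} = - \frac{4261054}{308043374661}$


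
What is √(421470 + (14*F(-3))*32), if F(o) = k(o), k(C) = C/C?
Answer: √421918 ≈ 649.55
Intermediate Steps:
k(C) = 1
F(o) = 1
√(421470 + (14*F(-3))*32) = √(421470 + (14*1)*32) = √(421470 + 14*32) = √(421470 + 448) = √421918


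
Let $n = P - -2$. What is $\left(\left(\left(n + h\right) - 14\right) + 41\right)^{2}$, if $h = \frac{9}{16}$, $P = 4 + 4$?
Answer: $\frac{361201}{256} \approx 1410.9$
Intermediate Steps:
$P = 8$
$h = \frac{9}{16}$ ($h = 9 \cdot \frac{1}{16} = \frac{9}{16} \approx 0.5625$)
$n = 10$ ($n = 8 - -2 = 8 + 2 = 10$)
$\left(\left(\left(n + h\right) - 14\right) + 41\right)^{2} = \left(\left(\left(10 + \frac{9}{16}\right) - 14\right) + 41\right)^{2} = \left(\left(\frac{169}{16} - 14\right) + 41\right)^{2} = \left(- \frac{55}{16} + 41\right)^{2} = \left(\frac{601}{16}\right)^{2} = \frac{361201}{256}$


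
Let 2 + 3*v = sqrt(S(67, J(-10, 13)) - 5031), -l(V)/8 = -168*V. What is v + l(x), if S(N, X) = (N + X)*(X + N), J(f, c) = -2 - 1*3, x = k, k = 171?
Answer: 689470/3 + I*sqrt(1187)/3 ≈ 2.2982e+5 + 11.484*I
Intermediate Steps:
x = 171
J(f, c) = -5 (J(f, c) = -2 - 3 = -5)
S(N, X) = (N + X)**2 (S(N, X) = (N + X)*(N + X) = (N + X)**2)
l(V) = 1344*V (l(V) = -(-1344)*V = 1344*V)
v = -2/3 + I*sqrt(1187)/3 (v = -2/3 + sqrt((67 - 5)**2 - 5031)/3 = -2/3 + sqrt(62**2 - 5031)/3 = -2/3 + sqrt(3844 - 5031)/3 = -2/3 + sqrt(-1187)/3 = -2/3 + (I*sqrt(1187))/3 = -2/3 + I*sqrt(1187)/3 ≈ -0.66667 + 11.484*I)
v + l(x) = (-2/3 + I*sqrt(1187)/3) + 1344*171 = (-2/3 + I*sqrt(1187)/3) + 229824 = 689470/3 + I*sqrt(1187)/3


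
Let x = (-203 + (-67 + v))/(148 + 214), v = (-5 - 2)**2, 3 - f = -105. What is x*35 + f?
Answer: 31361/362 ≈ 86.633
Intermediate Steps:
f = 108 (f = 3 - 1*(-105) = 3 + 105 = 108)
v = 49 (v = (-7)**2 = 49)
x = -221/362 (x = (-203 + (-67 + 49))/(148 + 214) = (-203 - 18)/362 = -221*1/362 = -221/362 ≈ -0.61050)
x*35 + f = -221/362*35 + 108 = -7735/362 + 108 = 31361/362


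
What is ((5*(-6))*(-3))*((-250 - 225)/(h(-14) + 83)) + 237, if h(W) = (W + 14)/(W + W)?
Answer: -23079/83 ≈ -278.06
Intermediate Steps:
h(W) = (14 + W)/(2*W) (h(W) = (14 + W)/((2*W)) = (14 + W)*(1/(2*W)) = (14 + W)/(2*W))
((5*(-6))*(-3))*((-250 - 225)/(h(-14) + 83)) + 237 = ((5*(-6))*(-3))*((-250 - 225)/((1/2)*(14 - 14)/(-14) + 83)) + 237 = (-30*(-3))*(-475/((1/2)*(-1/14)*0 + 83)) + 237 = 90*(-475/(0 + 83)) + 237 = 90*(-475/83) + 237 = -42750/83 + 237 = -23079/83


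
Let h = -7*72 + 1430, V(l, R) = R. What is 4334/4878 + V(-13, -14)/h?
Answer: 986248/1129257 ≈ 0.87336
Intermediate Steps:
h = 926 (h = -504 + 1430 = 926)
4334/4878 + V(-13, -14)/h = 4334/4878 - 14/926 = 4334*(1/4878) - 14*1/926 = 2167/2439 - 7/463 = 986248/1129257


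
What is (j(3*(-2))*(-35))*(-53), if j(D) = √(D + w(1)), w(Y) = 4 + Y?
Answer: 1855*I ≈ 1855.0*I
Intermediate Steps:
j(D) = √(5 + D) (j(D) = √(D + (4 + 1)) = √(D + 5) = √(5 + D))
(j(3*(-2))*(-35))*(-53) = (√(5 + 3*(-2))*(-35))*(-53) = (√(5 - 6)*(-35))*(-53) = (√(-1)*(-35))*(-53) = (I*(-35))*(-53) = -35*I*(-53) = 1855*I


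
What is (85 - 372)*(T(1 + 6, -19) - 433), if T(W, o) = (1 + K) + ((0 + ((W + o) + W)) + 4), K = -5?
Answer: 125706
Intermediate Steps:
T(W, o) = o + 2*W (T(W, o) = (1 - 5) + ((0 + ((W + o) + W)) + 4) = -4 + ((0 + (o + 2*W)) + 4) = -4 + ((o + 2*W) + 4) = -4 + (4 + o + 2*W) = o + 2*W)
(85 - 372)*(T(1 + 6, -19) - 433) = (85 - 372)*((-19 + 2*(1 + 6)) - 433) = -287*((-19 + 2*7) - 433) = -287*((-19 + 14) - 433) = -287*(-5 - 433) = -287*(-438) = 125706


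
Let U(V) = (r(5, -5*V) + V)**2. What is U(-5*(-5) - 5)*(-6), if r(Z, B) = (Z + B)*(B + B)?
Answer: -2170562400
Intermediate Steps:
r(Z, B) = 2*B*(B + Z) (r(Z, B) = (B + Z)*(2*B) = 2*B*(B + Z))
U(V) = (V - 10*V*(5 - 5*V))**2 (U(V) = (2*(-5*V)*(-5*V + 5) + V)**2 = (2*(-5*V)*(5 - 5*V) + V)**2 = (-10*V*(5 - 5*V) + V)**2 = (V - 10*V*(5 - 5*V))**2)
U(-5*(-5) - 5)*(-6) = ((-5*(-5) - 5)**2*(-49 + 50*(-5*(-5) - 5))**2)*(-6) = ((25 - 5)**2*(-49 + 50*(25 - 5))**2)*(-6) = (20**2*(-49 + 50*20)**2)*(-6) = (400*(-49 + 1000)**2)*(-6) = (400*951**2)*(-6) = (400*904401)*(-6) = 361760400*(-6) = -2170562400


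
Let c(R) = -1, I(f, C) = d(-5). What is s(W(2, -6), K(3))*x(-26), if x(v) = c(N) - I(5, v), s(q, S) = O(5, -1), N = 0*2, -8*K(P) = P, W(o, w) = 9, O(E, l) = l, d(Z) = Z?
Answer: -4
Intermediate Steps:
K(P) = -P/8
I(f, C) = -5
N = 0
s(q, S) = -1
x(v) = 4 (x(v) = -1 - 1*(-5) = -1 + 5 = 4)
s(W(2, -6), K(3))*x(-26) = -1*4 = -4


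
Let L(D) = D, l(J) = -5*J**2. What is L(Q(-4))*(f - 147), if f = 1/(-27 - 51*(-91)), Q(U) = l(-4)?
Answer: 41736200/3549 ≈ 11760.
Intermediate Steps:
Q(U) = -80 (Q(U) = -5*(-4)**2 = -5*16 = -80)
f = 1/7098 (f = -1/91/(-78) = -1/78*(-1/91) = 1/7098 ≈ 0.00014088)
L(Q(-4))*(f - 147) = -80*(1/7098 - 147) = -80*(-1043405/7098) = 41736200/3549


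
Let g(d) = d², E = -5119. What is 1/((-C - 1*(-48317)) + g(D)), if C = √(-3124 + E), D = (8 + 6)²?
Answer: 86733/7522621532 + I*√8243/7522621532 ≈ 1.153e-5 + 1.2069e-8*I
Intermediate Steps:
D = 196 (D = 14² = 196)
C = I*√8243 (C = √(-3124 - 5119) = √(-8243) = I*√8243 ≈ 90.791*I)
1/((-C - 1*(-48317)) + g(D)) = 1/((-I*√8243 - 1*(-48317)) + 196²) = 1/((-I*√8243 + 48317) + 38416) = 1/((48317 - I*√8243) + 38416) = 1/(86733 - I*√8243)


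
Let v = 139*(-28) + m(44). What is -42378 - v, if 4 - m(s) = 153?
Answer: -38337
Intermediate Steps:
m(s) = -149 (m(s) = 4 - 1*153 = 4 - 153 = -149)
v = -4041 (v = 139*(-28) - 149 = -3892 - 149 = -4041)
-42378 - v = -42378 - 1*(-4041) = -42378 + 4041 = -38337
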